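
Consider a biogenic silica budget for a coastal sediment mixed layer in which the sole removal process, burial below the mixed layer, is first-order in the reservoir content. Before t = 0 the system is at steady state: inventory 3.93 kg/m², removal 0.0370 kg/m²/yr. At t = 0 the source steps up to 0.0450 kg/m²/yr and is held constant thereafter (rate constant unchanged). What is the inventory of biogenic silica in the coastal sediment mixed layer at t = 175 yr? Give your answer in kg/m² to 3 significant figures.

4.62 kg/m²

Residence time τ = M₀/F₀ = 106.2 yr. The eventual steady state is M_∞ = M₀·(F₁/F₀) = 3.93 × 0.0450/0.0370 = 4.7797 kg/m².
The anomaly ΔM(t) = M(t) − M_∞ decays as ΔM₀·e^(−t/τ) with ΔM₀ = 3.93 − 4.7797 = −0.8497 kg/m².
At t = 175 yr, e^(−t/τ) = e^(−1.648) = 0.1925, so ΔM = −0.1636 kg/m² and M = 4.7797 − 0.1636 = 4.6161 kg/m².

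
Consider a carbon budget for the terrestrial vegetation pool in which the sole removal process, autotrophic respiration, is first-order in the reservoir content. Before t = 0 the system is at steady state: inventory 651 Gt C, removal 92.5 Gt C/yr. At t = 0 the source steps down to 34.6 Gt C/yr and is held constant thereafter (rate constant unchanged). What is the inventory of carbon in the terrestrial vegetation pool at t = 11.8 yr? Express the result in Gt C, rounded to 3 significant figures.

320 Gt C

τ = M₀/F₀ = 651/92.5 = 7.038 yr; rate constant k = 1/τ.
New steady state M_∞ = F₁/k = F₁·τ = 34.6 × 7.038 = 243.51 Gt C.
M(t) = M_∞ + (M₀ − M_∞)·e^(−t/τ); t/τ = 11.8/7.038 = 1.677, so e^(−t/τ) = 0.1870.
M(t) = 243.51 + 407.5 × 0.1870 = 319.71 Gt C.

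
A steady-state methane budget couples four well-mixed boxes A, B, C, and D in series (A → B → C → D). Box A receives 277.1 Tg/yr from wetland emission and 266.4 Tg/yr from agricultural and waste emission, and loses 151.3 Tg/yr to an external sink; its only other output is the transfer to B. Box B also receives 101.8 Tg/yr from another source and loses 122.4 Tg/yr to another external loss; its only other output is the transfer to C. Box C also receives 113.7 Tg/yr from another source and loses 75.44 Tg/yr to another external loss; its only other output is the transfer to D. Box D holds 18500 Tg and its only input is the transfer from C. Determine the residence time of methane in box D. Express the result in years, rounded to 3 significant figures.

Box A: F(A→B) = (277.1 + 266.4) − 151.3 = 392.20 Tg/yr.
Box B: F(B→C) = (392.20 + 101.8) − 122.4 = 371.60 Tg/yr.
Box C: F(C→D) = (371.60 + 113.7) − 75.44 = 409.86 Tg/yr.
Box D throughput = its input = 409.86 Tg/yr; τ = 18500 / 409.86 = 45.14 yr.

45.1 yr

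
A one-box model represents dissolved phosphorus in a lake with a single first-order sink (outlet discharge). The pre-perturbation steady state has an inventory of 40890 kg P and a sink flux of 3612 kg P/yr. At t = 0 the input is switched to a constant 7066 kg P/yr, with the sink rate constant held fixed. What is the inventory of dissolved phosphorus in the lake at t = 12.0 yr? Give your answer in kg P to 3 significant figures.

Residence time τ = M₀/F₀ = 11.32 yr. The eventual steady state is M_∞ = M₀·(F₁/F₀) = 40890 × 7066/3612 = 79991 kg P.
The anomaly ΔM(t) = M(t) − M_∞ decays as ΔM₀·e^(−t/τ) with ΔM₀ = 40890 − 79991 = −39100 kg P.
At t = 12.0 yr, e^(−t/τ) = e^(−1.060) = 0.3465, so ΔM = −13550 kg P and M = 79991 − 13550 = 66445 kg P.

66400 kg P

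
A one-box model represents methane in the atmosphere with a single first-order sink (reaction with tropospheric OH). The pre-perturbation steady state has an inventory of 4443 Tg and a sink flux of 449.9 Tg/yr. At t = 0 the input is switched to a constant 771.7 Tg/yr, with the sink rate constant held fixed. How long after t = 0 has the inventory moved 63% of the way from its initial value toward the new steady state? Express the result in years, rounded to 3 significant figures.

9.82 yr

τ = M₀/F₀ = 4443/449.9 = 9.876 yr.
The remaining gap fraction is e^(−t/τ); 63% covered ⇒ e^(−t/τ) = 0.370.
t = −τ ln(0.370) = 9.876 × 0.9943 = 9.819 yr.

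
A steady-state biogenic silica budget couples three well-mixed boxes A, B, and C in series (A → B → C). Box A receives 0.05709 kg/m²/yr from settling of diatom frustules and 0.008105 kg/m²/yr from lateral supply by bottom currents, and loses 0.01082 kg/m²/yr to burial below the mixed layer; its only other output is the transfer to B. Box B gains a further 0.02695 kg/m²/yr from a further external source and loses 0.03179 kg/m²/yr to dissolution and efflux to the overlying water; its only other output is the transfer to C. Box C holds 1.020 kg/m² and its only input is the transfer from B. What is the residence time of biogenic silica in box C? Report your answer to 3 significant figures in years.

20.6 yr

Box A: F(A→B) = (0.05709 + 0.008105) − 0.01082 = 0.054375 kg/m²/yr.
Box B: F(B→C) = (0.054375 + 0.02695) − 0.03179 = 0.049535 kg/m²/yr.
Box C throughput = its input = 0.049535 kg/m²/yr; τ = 1.020 / 0.049535 = 20.59 yr.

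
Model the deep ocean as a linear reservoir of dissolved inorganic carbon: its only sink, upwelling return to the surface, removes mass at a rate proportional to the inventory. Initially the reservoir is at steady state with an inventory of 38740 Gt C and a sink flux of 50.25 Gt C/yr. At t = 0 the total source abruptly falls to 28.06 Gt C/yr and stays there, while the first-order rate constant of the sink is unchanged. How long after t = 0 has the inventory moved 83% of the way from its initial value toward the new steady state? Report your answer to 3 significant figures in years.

1370 yr

τ = M₀/F₀ = 38740/50.25 = 770.9 yr.
The remaining gap fraction is e^(−t/τ); 83% covered ⇒ e^(−t/τ) = 0.170.
t = −τ ln(0.170) = 770.9 × 1.772 = 1366 yr.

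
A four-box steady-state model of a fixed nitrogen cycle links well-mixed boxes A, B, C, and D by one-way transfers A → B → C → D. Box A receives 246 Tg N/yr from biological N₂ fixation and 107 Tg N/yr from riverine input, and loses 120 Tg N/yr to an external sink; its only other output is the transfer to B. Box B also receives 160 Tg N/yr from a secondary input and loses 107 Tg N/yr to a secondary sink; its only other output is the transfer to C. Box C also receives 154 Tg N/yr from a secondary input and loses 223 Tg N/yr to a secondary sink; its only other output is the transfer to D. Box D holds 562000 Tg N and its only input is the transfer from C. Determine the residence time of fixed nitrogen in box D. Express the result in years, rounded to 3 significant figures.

2590 yr

Box A: F(A→B) = (246 + 107) − 120 = 233.00 Tg N/yr.
Box B: F(B→C) = (233.00 + 160) − 107 = 286.00 Tg N/yr.
Box C: F(C→D) = (286.00 + 154) − 223 = 217.00 Tg N/yr.
Box D throughput = its input = 217.00 Tg N/yr; τ = 562000 / 217.00 = 2590 yr.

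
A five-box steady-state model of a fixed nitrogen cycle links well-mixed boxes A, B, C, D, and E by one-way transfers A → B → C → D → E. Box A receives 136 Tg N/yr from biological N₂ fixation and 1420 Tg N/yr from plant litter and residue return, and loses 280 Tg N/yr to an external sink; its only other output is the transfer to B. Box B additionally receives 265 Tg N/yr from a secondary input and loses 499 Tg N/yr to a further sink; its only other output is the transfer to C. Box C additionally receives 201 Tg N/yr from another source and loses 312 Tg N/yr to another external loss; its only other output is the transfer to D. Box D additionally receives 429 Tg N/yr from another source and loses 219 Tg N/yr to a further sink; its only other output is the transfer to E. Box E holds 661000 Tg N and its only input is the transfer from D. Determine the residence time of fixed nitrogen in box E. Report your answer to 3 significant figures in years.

Box A: F(A→B) = (136 + 1420) − 280 = 1276.0 Tg N/yr.
Box B: F(B→C) = (1276.0 + 265) − 499 = 1042.0 Tg N/yr.
Box C: F(C→D) = (1042.0 + 201) − 312 = 931.00 Tg N/yr.
Box D: F(D→E) = (931.00 + 429) − 219 = 1141.0 Tg N/yr.
Box E throughput = its input = 1141.0 Tg N/yr; τ = 661000 / 1141.0 = 579.3 yr.

579 yr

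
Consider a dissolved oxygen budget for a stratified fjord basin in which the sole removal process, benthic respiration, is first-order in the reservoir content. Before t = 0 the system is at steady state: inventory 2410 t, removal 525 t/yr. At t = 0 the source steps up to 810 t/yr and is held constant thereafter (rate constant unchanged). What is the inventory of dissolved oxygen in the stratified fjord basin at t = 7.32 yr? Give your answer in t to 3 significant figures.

The sink rate constant is k = F₀/M₀ = 525/2410 = 0.2178 yr⁻¹.
Solving dM/dt = F₁ − kM with M(0) = M₀ gives M(t) = F₁/k + (M₀ − F₁/k)·e^(−kt).
F₁/k = 810/0.2178 = 3718.3 t; kt = 0.2178 × 7.32 = 1.595, e^(−kt) = 0.2030.
M(7.32) = 3718.3 + (2410 − 3718.3) × 0.2030 = 3718.3 − 265.6 = 3452.7 t.

3450 t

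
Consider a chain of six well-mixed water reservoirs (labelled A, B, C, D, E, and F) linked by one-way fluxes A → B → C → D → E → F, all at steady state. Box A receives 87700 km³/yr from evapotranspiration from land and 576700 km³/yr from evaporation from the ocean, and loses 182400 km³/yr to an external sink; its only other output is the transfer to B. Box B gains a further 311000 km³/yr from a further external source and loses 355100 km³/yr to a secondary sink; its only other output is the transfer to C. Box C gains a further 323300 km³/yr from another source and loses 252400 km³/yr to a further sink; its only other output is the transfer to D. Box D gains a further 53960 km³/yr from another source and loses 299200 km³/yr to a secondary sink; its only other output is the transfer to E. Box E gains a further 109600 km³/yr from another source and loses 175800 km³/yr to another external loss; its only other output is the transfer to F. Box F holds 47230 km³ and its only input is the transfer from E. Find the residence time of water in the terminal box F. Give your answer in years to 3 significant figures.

Box A: F(A→B) = (87700 + 576700) − 182400 = 482000 km³/yr.
Box B: F(B→C) = (482000 + 311000) − 355100 = 437900 km³/yr.
Box C: F(C→D) = (437900 + 323300) − 252400 = 508800 km³/yr.
Box D: F(D→E) = (508800 + 53960) − 299200 = 263560 km³/yr.
Box E: F(E→F) = (263560 + 109600) − 175800 = 197360 km³/yr.
Box F throughput = its input = 197360 km³/yr; τ = 47230 / 197360 = 0.2393 yr.

0.239 yr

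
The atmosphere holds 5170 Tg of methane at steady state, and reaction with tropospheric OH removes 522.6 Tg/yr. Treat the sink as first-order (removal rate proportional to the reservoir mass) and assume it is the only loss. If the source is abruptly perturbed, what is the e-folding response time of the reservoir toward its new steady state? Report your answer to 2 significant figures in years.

9.9 yr

For a linear reservoir the response time equals the residence time τ = M/F.
τ = 5170 / 522.6 = 9.893 yr.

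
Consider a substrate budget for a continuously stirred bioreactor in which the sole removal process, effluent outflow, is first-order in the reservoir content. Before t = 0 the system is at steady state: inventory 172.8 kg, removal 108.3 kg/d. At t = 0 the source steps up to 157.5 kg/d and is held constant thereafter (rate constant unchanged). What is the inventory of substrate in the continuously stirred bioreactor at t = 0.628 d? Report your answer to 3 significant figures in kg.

Residence time τ = M₀/F₀ = 1.596 d. The eventual steady state is M_∞ = M₀·(F₁/F₀) = 172.8 × 157.5/108.3 = 251.30 kg.
The anomaly ΔM(t) = M(t) − M_∞ decays as ΔM₀·e^(−t/τ) with ΔM₀ = 172.8 − 251.30 = −78.50 kg.
At t = 0.628 d, e^(−t/τ) = e^(−0.3936) = 0.6746, so ΔM = −52.96 kg and M = 251.30 − 52.96 = 198.34 kg.

198 kg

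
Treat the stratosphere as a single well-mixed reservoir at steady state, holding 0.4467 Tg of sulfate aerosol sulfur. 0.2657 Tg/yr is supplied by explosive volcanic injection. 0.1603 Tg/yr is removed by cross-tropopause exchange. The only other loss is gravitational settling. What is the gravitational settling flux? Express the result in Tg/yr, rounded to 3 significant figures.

0.105 Tg/yr

At steady state ΣF_in = ΣF_out.
ΣF_in = 0.26570 Tg/yr.
Gravitational settling flux = ΣF_in − (0.1603) = 0.26570 − 0.1603 = 0.1054 Tg/yr.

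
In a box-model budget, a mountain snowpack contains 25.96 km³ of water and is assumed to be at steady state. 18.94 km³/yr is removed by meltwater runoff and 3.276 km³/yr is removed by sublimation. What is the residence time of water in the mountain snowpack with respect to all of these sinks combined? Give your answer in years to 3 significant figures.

1.17 yr

Total removal flux = 18.94 + 3.276 = 22.216 km³/yr.
τ = M / ΣF_out = 25.96 / 22.216 = 1.169 yr.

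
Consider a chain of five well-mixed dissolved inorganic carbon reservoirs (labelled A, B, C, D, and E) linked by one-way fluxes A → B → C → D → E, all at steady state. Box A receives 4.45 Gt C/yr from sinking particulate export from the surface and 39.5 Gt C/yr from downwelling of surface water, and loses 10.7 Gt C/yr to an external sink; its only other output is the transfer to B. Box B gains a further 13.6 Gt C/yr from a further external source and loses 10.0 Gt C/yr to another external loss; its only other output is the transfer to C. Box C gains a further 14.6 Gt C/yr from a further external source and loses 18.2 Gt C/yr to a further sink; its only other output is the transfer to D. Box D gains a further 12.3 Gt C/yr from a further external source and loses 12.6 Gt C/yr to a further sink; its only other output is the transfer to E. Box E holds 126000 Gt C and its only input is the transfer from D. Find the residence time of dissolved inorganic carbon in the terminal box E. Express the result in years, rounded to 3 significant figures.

3820 yr

Box A: F(A→B) = (4.45 + 39.5) − 10.7 = 33.250 Gt C/yr.
Box B: F(B→C) = (33.250 + 13.6) − 10.0 = 36.850 Gt C/yr.
Box C: F(C→D) = (36.850 + 14.6) − 18.2 = 33.250 Gt C/yr.
Box D: F(D→E) = (33.250 + 12.3) − 12.6 = 32.950 Gt C/yr.
Box E throughput = its input = 32.950 Gt C/yr; τ = 126000 / 32.950 = 3824 yr.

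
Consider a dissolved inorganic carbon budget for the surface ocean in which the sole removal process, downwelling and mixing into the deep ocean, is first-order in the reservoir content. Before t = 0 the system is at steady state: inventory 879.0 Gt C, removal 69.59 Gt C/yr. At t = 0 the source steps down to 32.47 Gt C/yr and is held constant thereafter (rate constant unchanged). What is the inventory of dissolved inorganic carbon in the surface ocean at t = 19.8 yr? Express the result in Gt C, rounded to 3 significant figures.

The sink rate constant is k = F₀/M₀ = 69.59/879.0 = 0.07917 yr⁻¹.
Solving dM/dt = F₁ − kM with M(0) = M₀ gives M(t) = F₁/k + (M₀ − F₁/k)·e^(−kt).
F₁/k = 32.47/0.07917 = 410.13 Gt C; kt = 0.07917 × 19.8 = 1.568, e^(−kt) = 0.2086.
M(19.8) = 410.13 + (879.0 − 410.13) × 0.2086 = 410.13 + 97.78 = 507.92 Gt C.

508 Gt C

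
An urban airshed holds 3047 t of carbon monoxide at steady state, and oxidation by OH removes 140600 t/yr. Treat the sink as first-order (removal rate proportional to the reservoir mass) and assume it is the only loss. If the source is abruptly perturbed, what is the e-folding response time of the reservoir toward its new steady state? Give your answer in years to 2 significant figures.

0.022 yr

For a linear reservoir the response time equals the residence time τ = M/F.
τ = 3047 / 140600 = 0.02167 yr.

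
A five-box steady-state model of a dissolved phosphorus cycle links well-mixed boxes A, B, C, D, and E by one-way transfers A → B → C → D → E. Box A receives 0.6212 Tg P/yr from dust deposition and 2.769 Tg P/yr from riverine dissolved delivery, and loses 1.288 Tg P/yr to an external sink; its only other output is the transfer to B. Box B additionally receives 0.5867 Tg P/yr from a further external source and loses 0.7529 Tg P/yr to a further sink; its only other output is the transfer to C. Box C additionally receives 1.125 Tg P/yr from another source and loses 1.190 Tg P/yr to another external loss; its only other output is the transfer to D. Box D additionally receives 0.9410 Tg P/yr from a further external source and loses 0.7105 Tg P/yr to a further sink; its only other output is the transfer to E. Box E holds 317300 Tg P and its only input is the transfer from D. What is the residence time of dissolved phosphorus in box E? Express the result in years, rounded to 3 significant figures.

151000 yr

Box A: F(A→B) = (0.6212 + 2.769) − 1.288 = 2.1022 Tg P/yr.
Box B: F(B→C) = (2.1022 + 0.5867) − 0.7529 = 1.9360 Tg P/yr.
Box C: F(C→D) = (1.9360 + 1.125) − 1.190 = 1.8710 Tg P/yr.
Box D: F(D→E) = (1.8710 + 0.9410) − 0.7105 = 2.1015 Tg P/yr.
Box E throughput = its input = 2.1015 Tg P/yr; τ = 317300 / 2.1015 = 151000 yr.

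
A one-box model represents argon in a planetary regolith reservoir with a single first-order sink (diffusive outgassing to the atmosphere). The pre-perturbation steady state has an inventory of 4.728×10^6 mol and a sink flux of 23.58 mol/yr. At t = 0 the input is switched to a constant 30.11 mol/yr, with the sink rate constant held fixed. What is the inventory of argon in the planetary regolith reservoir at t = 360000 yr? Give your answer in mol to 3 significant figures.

5.82×10^6 mol

Residence time τ = M₀/F₀ = 200500 yr. The eventual steady state is M_∞ = M₀·(F₁/F₀) = 4.728×10^6 × 30.11/23.58 = 6.0373×10^6 mol.
The anomaly ΔM(t) = M(t) − M_∞ decays as ΔM₀·e^(−t/τ) with ΔM₀ = 4.728×10^6 − 6.0373×10^6 = −1.309×10^6 mol.
At t = 360000 yr, e^(−t/τ) = e^(−1.795) = 0.1661, so ΔM = −217400 mol and M = 6.0373×10^6 − 217400 = 5.8199×10^6 mol.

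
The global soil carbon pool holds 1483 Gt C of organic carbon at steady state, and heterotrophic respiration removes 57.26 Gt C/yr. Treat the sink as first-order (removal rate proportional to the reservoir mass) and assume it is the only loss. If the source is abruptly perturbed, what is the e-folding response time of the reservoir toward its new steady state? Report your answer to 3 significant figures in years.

25.9 yr

For a linear reservoir the response time equals the residence time τ = M/F.
τ = 1483 / 57.26 = 25.90 yr.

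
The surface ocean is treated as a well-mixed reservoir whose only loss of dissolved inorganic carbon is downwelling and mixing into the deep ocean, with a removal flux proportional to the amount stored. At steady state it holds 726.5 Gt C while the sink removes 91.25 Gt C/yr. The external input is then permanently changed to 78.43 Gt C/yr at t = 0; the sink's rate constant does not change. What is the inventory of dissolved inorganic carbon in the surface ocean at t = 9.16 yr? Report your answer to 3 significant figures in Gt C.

τ = M₀/F₀ = 726.5/91.25 = 7.962 yr; rate constant k = 1/τ.
New steady state M_∞ = F₁/k = F₁·τ = 78.43 × 7.962 = 624.43 Gt C.
M(t) = M_∞ + (M₀ − M_∞)·e^(−t/τ); t/τ = 9.16/7.962 = 1.151, so e^(−t/τ) = 0.3165.
M(t) = 624.43 + 102.1 × 0.3165 = 656.73 Gt C.

657 Gt C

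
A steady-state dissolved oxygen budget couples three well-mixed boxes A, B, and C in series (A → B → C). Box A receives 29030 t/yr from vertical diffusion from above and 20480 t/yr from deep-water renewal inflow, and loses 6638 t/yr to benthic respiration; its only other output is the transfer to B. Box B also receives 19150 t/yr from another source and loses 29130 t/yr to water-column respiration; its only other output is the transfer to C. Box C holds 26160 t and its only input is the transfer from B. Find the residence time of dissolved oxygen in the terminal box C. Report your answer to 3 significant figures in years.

Box A: F(A→B) = (29030 + 20480) − 6638 = 42872 t/yr.
Box B: F(B→C) = (42872 + 19150) − 29130 = 32892 t/yr.
Box C throughput = its input = 32892 t/yr; τ = 26160 / 32892 = 0.7953 yr.

0.795 yr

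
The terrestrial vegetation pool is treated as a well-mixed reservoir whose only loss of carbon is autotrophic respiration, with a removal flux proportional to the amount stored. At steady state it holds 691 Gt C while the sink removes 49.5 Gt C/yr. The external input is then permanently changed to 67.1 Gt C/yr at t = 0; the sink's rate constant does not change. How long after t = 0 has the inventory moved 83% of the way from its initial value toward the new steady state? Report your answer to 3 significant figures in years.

24.7 yr

τ = M₀/F₀ = 691/49.5 = 13.96 yr.
The remaining gap fraction is e^(−t/τ); 83% covered ⇒ e^(−t/τ) = 0.170.
t = −τ ln(0.170) = 13.96 × 1.772 = 24.74 yr.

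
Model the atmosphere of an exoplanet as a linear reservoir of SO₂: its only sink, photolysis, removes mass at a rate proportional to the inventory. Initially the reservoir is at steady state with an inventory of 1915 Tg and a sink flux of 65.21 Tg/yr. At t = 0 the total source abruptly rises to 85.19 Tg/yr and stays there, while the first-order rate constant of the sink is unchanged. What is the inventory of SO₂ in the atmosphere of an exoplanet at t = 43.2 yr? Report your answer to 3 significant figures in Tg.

The sink rate constant is k = F₀/M₀ = 65.21/1915 = 0.03405 yr⁻¹.
Solving dM/dt = F₁ − kM with M(0) = M₀ gives M(t) = F₁/k + (M₀ − F₁/k)·e^(−kt).
F₁/k = 85.19/0.03405 = 2501.7 Tg; kt = 0.03405 × 43.2 = 1.471, e^(−kt) = 0.2297.
M(43.2) = 2501.7 + (1915 − 2501.7) × 0.2297 = 2501.7 − 134.8 = 2367.0 Tg.

2370 Tg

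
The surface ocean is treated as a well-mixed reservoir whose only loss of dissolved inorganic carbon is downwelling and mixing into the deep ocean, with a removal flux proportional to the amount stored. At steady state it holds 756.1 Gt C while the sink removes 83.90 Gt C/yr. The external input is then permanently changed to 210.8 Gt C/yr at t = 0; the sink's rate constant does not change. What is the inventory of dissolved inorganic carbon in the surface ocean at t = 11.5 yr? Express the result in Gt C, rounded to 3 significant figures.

The sink rate constant is k = F₀/M₀ = 83.90/756.1 = 0.1110 yr⁻¹.
Solving dM/dt = F₁ − kM with M(0) = M₀ gives M(t) = F₁/k + (M₀ − F₁/k)·e^(−kt).
F₁/k = 210.8/0.1110 = 1899.7 Gt C; kt = 0.1110 × 11.5 = 1.276, e^(−kt) = 0.2791.
M(11.5) = 1899.7 + (756.1 − 1899.7) × 0.2791 = 1899.7 − 319.2 = 1580.5 Gt C.

1580 Gt C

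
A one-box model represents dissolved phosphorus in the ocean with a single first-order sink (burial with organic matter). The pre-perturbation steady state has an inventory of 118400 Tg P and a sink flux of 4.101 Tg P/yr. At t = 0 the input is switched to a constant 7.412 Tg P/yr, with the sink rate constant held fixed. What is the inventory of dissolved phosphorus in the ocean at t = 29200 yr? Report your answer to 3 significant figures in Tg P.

Residence time τ = M₀/F₀ = 28870 yr. The eventual steady state is M_∞ = M₀·(F₁/F₀) = 118400 × 7.412/4.101 = 213990 Tg P.
The anomaly ΔM(t) = M(t) − M_∞ decays as ΔM₀·e^(−t/τ) with ΔM₀ = 118400 − 213990 = −95590 Tg P.
At t = 29200 yr, e^(−t/τ) = e^(−1.011) = 0.3637, so ΔM = −34770 Tg P and M = 213990 − 34770 = 179220 Tg P.

179000 Tg P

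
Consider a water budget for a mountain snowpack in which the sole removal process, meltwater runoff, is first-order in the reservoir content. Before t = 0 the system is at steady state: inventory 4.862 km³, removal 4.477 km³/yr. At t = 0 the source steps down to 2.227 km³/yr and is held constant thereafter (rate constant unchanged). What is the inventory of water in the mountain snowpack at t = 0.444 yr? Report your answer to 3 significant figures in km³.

Residence time τ = M₀/F₀ = 1.086 yr. The eventual steady state is M_∞ = M₀·(F₁/F₀) = 4.862 × 2.227/4.477 = 2.4185 km³.
The anomaly ΔM(t) = M(t) − M_∞ decays as ΔM₀·e^(−t/τ) with ΔM₀ = 4.862 − 2.4185 = 2.443 km³.
At t = 0.444 yr, e^(−t/τ) = e^(−0.4088) = 0.6644, so ΔM = 1.624 km³ and M = 2.4185 + 1.624 = 4.0420 km³.

4.04 km³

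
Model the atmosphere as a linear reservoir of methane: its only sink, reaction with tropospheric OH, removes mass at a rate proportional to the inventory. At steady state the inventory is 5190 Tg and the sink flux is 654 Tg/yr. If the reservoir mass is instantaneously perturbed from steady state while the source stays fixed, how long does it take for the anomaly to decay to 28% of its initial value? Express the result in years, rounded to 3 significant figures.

10.1 yr

For a linear reservoir the anomaly decays as exp(−t/τ) with τ = M/F = 5190/654 = 7.936 yr.
exp(−t/τ) = 0.28 ⇒ t = −τ ln(0.28) = 7.936 × 1.273 = 10.10 yr.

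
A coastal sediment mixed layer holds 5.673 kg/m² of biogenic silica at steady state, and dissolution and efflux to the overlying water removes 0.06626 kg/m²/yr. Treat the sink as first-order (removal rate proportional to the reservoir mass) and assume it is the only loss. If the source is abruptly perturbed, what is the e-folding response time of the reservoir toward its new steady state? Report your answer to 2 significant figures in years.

86 yr

For a linear reservoir the response time equals the residence time τ = M/F.
τ = 5.673 / 0.06626 = 85.62 yr.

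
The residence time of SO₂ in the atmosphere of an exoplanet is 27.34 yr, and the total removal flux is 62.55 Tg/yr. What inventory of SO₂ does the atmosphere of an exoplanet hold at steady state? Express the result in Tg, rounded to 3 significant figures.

1710 Tg

τ = M/F ⇒ M = τ × F = 27.34 × 62.55 = 1710 Tg.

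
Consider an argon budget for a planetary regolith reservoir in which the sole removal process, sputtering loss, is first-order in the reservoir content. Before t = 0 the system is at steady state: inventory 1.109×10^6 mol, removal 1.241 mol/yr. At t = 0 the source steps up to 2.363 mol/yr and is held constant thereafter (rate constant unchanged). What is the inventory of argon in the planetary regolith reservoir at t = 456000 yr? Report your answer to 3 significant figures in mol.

Residence time τ = M₀/F₀ = 893600 yr. The eventual steady state is M_∞ = M₀·(F₁/F₀) = 1.109×10^6 × 2.363/1.241 = 2.1117×10^6 mol.
The anomaly ΔM(t) = M(t) − M_∞ decays as ΔM₀·e^(−t/τ) with ΔM₀ = 1.109×10^6 − 2.1117×10^6 = −1.003×10^6 mol.
At t = 456000 yr, e^(−t/τ) = e^(−0.5103) = 0.6003, so ΔM = −601900 mol and M = 2.1117×10^6 − 601900 = 1.5097×10^6 mol.

1.51×10^6 mol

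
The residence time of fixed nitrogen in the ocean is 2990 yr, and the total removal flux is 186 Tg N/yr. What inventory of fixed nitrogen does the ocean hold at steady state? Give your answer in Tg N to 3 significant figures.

τ = M/F ⇒ M = τ × F = 2990 × 186 = 556100 Tg N.

556000 Tg N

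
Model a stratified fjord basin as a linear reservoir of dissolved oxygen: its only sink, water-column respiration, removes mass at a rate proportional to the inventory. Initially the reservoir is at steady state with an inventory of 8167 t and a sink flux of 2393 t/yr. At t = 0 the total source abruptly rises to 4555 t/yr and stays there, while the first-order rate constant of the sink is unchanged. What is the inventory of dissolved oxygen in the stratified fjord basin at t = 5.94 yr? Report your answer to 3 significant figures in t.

Residence time τ = M₀/F₀ = 3.413 yr. The eventual steady state is M_∞ = M₀·(F₁/F₀) = 8167 × 4555/2393 = 15546 t.
The anomaly ΔM(t) = M(t) − M_∞ decays as ΔM₀·e^(−t/τ) with ΔM₀ = 8167 − 15546 = −7379 t.
At t = 5.94 yr, e^(−t/τ) = e^(−1.740) = 0.1754, so ΔM = −1294 t and M = 15546 − 1294 = 14251 t.

14300 t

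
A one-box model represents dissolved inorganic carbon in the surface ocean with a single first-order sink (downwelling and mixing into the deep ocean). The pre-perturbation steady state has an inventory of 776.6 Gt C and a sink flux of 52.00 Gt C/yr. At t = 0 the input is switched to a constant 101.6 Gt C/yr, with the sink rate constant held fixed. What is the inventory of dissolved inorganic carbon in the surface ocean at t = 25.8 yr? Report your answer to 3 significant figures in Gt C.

1390 Gt C

The sink rate constant is k = F₀/M₀ = 52.00/776.6 = 0.06696 yr⁻¹.
Solving dM/dt = F₁ − kM with M(0) = M₀ gives M(t) = F₁/k + (M₀ − F₁/k)·e^(−kt).
F₁/k = 101.6/0.06696 = 1517.4 Gt C; kt = 0.06696 × 25.8 = 1.728, e^(−kt) = 0.1777.
M(25.8) = 1517.4 + (776.6 − 1517.4) × 0.1777 = 1517.4 − 131.6 = 1385.7 Gt C.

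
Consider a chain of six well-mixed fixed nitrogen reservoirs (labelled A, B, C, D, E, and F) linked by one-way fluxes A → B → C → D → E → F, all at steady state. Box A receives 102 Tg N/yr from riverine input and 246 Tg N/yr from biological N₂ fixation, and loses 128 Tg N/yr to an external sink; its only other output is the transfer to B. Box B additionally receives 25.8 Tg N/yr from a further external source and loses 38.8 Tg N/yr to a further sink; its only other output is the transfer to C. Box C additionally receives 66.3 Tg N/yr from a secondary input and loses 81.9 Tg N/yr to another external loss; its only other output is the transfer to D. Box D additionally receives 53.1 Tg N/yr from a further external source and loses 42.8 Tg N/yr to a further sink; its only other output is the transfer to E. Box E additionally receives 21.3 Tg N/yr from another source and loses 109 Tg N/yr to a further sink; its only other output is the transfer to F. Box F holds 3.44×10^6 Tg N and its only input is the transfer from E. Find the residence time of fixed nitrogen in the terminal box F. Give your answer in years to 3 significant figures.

30200 yr

Box A: F(A→B) = (102 + 246) − 128 = 220.00 Tg N/yr.
Box B: F(B→C) = (220.00 + 25.8) − 38.8 = 207.00 Tg N/yr.
Box C: F(C→D) = (207.00 + 66.3) − 81.9 = 191.40 Tg N/yr.
Box D: F(D→E) = (191.40 + 53.1) − 42.8 = 201.70 Tg N/yr.
Box E: F(E→F) = (201.70 + 21.3) − 109 = 114.00 Tg N/yr.
Box F throughput = its input = 114.00 Tg N/yr; τ = 3.44×10^6 / 114.00 = 30180 yr.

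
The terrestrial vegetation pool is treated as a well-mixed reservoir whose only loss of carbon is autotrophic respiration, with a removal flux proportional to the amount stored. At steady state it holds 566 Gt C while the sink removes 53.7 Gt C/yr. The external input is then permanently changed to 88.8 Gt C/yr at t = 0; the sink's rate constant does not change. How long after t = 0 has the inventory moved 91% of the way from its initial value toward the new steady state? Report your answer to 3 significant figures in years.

τ = M₀/F₀ = 566/53.7 = 10.54 yr.
The remaining gap fraction is e^(−t/τ); 91% covered ⇒ e^(−t/τ) = 0.0900.
t = −τ ln(0.0900) = 10.54 × 2.408 = 25.38 yr.

25.4 yr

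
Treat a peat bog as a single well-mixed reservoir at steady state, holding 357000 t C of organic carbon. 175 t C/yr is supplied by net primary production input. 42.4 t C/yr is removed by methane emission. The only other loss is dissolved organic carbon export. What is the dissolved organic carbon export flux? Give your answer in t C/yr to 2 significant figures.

130 t C/yr

At steady state ΣF_in = ΣF_out.
ΣF_in = 175.00 t C/yr.
Dissolved organic carbon export flux = ΣF_in − (42.4) = 175.00 − 42.40 = 132.6 t C/yr.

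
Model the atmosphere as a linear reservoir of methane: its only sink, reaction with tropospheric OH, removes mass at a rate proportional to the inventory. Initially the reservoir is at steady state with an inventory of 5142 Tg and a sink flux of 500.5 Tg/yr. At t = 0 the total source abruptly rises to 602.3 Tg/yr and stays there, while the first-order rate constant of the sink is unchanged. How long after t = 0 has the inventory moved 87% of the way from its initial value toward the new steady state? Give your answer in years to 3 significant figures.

21.0 yr

τ = M₀/F₀ = 5142/500.5 = 10.27 yr.
The remaining gap fraction is e^(−t/τ); 87% covered ⇒ e^(−t/τ) = 0.130.
t = −τ ln(0.130) = 10.27 × 2.040 = 20.96 yr.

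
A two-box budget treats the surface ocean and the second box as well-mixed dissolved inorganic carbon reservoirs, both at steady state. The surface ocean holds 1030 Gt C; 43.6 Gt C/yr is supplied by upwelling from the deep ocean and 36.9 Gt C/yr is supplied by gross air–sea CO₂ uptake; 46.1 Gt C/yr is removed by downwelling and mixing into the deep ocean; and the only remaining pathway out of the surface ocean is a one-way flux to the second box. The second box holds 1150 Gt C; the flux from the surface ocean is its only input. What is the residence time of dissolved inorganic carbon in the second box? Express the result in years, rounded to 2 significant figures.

Balance the surface ocean: ΣF_in = 43.6 + 36.9 = 80.500 Gt C/yr.
Flux to the second box = ΣF_in − (46.1) = 34.400 Gt C/yr.
At steady state the output of the second box equals its input, 34.400 Gt C/yr.
τ = M / F = 1150 / 34.400 = 33.43 yr.

33 yr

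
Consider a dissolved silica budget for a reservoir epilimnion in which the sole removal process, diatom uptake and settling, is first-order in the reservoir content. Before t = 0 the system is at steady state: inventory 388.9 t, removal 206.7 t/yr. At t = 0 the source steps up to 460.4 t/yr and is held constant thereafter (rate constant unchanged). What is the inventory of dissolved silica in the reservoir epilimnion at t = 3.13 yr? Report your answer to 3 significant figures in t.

The sink rate constant is k = F₀/M₀ = 206.7/388.9 = 0.5315 yr⁻¹.
Solving dM/dt = F₁ − kM with M(0) = M₀ gives M(t) = F₁/k + (M₀ − F₁/k)·e^(−kt).
F₁/k = 460.4/0.5315 = 866.23 t; kt = 0.5315 × 3.13 = 1.664, e^(−kt) = 0.1895.
M(3.13) = 866.23 + (388.9 − 866.23) × 0.1895 = 866.23 − 90.43 = 775.80 t.

776 t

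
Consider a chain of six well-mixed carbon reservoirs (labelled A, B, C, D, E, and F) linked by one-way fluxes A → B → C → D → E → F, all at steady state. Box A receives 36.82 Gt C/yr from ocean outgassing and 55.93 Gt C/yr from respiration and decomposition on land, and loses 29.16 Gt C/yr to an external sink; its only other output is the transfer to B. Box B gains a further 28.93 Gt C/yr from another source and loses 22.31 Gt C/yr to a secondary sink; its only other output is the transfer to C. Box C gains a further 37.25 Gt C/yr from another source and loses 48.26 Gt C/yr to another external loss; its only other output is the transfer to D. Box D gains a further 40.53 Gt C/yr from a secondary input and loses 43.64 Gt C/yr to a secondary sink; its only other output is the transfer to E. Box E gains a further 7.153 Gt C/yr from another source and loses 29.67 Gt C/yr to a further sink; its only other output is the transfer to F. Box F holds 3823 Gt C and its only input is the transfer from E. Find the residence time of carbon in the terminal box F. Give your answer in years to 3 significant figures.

Box A: F(A→B) = (36.82 + 55.93) − 29.16 = 63.590 Gt C/yr.
Box B: F(B→C) = (63.590 + 28.93) − 22.31 = 70.210 Gt C/yr.
Box C: F(C→D) = (70.210 + 37.25) − 48.26 = 59.200 Gt C/yr.
Box D: F(D→E) = (59.200 + 40.53) − 43.64 = 56.090 Gt C/yr.
Box E: F(E→F) = (56.090 + 7.153) − 29.67 = 33.573 Gt C/yr.
Box F throughput = its input = 33.573 Gt C/yr; τ = 3823 / 33.573 = 113.9 yr.

114 yr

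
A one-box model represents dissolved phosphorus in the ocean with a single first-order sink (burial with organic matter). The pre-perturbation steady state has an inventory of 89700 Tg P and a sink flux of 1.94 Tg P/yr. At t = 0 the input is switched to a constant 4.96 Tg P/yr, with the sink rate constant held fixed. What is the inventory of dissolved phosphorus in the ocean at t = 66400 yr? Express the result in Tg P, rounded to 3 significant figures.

196000 Tg P

Residence time τ = M₀/F₀ = 46240 yr. The eventual steady state is M_∞ = M₀·(F₁/F₀) = 89700 × 4.96/1.94 = 229340 Tg P.
The anomaly ΔM(t) = M(t) − M_∞ decays as ΔM₀·e^(−t/τ) with ΔM₀ = 89700 − 229340 = −139600 Tg P.
At t = 66400 yr, e^(−t/τ) = e^(−1.436) = 0.2379, so ΔM = −33210 Tg P and M = 229340 − 33210 = 196120 Tg P.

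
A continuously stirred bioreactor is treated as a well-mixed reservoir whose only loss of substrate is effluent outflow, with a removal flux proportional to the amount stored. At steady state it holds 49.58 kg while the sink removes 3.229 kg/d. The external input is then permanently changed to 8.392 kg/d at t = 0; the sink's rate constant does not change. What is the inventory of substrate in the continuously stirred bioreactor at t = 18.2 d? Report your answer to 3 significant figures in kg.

The sink rate constant is k = F₀/M₀ = 3.229/49.58 = 0.06513 d⁻¹.
Solving dM/dt = F₁ − kM with M(0) = M₀ gives M(t) = F₁/k + (M₀ − F₁/k)·e^(−kt).
F₁/k = 8.392/0.06513 = 128.86 kg; kt = 0.06513 × 18.2 = 1.185, e^(−kt) = 0.3057.
M(18.2) = 128.86 + (49.58 − 128.86) × 0.3057 = 128.86 − 24.23 = 104.63 kg.

105 kg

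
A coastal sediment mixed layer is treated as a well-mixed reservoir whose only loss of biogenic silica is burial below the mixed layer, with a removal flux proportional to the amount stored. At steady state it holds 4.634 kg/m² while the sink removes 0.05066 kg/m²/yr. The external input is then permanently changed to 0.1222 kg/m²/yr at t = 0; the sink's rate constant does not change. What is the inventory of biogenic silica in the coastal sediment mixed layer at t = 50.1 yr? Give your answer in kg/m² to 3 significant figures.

Residence time τ = M₀/F₀ = 91.47 yr. The eventual steady state is M_∞ = M₀·(F₁/F₀) = 4.634 × 0.1222/0.05066 = 11.178 kg/m².
The anomaly ΔM(t) = M(t) − M_∞ decays as ΔM₀·e^(−t/τ) with ΔM₀ = 4.634 − 11.178 = −6.544 kg/m².
At t = 50.1 yr, e^(−t/τ) = e^(−0.5477) = 0.5783, so ΔM = −3.784 kg/m² and M = 11.178 − 3.784 = 7.3937 kg/m².

7.39 kg/m²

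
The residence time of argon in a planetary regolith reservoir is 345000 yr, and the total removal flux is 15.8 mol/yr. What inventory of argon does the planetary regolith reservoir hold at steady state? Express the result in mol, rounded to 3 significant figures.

τ = M/F ⇒ M = τ × F = 345000 × 15.8 = 5.451×10^6 mol.

5.45×10^6 mol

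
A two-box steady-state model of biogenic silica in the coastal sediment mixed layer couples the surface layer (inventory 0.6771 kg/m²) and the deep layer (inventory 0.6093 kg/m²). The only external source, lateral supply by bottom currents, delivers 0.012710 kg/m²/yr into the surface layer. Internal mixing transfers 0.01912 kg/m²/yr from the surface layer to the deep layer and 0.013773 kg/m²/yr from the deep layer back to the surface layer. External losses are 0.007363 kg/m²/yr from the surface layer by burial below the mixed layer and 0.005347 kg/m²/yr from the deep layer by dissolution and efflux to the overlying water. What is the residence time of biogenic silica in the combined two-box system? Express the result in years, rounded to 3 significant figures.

101 yr

Residence time in the combined system uses the total inventory and the total *external* removal — internal exchanges between the two boxes cancel.
M_total = 0.6771 + 0.6093 = 1.2864 kg/m².
ΣF_external_out = 0.007363 + 0.005347 = 0.012710 kg/m²/yr.
τ = M_total / ΣF_ext = 1.2864 / 0.012710 = 101.2 yr.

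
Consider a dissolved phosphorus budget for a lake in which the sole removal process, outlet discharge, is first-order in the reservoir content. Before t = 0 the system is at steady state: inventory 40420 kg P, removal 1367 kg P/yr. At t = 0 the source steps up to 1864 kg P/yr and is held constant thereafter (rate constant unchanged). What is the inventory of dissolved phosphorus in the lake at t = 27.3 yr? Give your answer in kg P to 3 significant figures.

τ = M₀/F₀ = 40420/1367 = 29.57 yr; rate constant k = 1/τ.
New steady state M_∞ = F₁/k = F₁·τ = 1864 × 29.57 = 55115 kg P.
M(t) = M_∞ + (M₀ − M_∞)·e^(−t/τ); t/τ = 27.3/29.57 = 0.9233, so e^(−t/τ) = 0.3972.
M(t) = 55115 − 14700 × 0.3972 = 49278 kg P.

49300 kg P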